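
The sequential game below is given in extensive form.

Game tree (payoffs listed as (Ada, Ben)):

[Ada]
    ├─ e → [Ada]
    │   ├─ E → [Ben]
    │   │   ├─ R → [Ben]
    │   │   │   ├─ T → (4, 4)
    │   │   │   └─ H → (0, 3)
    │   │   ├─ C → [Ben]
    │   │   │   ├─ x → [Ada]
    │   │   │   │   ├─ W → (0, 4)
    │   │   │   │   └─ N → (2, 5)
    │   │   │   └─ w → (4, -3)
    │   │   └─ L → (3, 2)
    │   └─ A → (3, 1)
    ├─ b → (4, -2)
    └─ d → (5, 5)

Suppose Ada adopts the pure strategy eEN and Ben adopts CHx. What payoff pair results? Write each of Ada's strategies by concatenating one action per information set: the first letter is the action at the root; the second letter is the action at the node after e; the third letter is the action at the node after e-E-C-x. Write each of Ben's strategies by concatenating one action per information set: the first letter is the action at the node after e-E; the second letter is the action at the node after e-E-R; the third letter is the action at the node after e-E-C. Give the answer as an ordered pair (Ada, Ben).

Trace the play path from the root:
  Ada plays e
  Ada plays E at [e]
  Ben plays C at [e-E]
  Ben plays x at [e-E-C]
  Ada plays N at [e-E-C-x]
→ terminal payoff (2, 5).
(Ben's choice at the node after e-E-R is never reached on this path, so it doesn't affect the outcome.)

(2, 5)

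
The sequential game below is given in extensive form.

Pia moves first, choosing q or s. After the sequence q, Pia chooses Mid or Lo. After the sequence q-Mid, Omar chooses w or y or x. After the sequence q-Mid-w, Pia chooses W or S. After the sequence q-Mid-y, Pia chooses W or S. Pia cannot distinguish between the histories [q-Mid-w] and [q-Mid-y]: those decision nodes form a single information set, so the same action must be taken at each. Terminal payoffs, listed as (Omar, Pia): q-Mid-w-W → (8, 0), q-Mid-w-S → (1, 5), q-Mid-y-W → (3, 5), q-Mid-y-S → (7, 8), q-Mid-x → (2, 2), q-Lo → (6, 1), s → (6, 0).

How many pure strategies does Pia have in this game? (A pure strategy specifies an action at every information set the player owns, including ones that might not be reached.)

Pia owns the root with actions {q, s} — two choices.
Pia owns the node after q with actions {Mid, Lo} — two choices.
Pia owns the information set {q-Mid-w, q-Mid-y} with actions {W, S} — two choices.
A pure strategy fixes one action at each information set independently, so the count is the product 2 × 2 × 2 = 8.

8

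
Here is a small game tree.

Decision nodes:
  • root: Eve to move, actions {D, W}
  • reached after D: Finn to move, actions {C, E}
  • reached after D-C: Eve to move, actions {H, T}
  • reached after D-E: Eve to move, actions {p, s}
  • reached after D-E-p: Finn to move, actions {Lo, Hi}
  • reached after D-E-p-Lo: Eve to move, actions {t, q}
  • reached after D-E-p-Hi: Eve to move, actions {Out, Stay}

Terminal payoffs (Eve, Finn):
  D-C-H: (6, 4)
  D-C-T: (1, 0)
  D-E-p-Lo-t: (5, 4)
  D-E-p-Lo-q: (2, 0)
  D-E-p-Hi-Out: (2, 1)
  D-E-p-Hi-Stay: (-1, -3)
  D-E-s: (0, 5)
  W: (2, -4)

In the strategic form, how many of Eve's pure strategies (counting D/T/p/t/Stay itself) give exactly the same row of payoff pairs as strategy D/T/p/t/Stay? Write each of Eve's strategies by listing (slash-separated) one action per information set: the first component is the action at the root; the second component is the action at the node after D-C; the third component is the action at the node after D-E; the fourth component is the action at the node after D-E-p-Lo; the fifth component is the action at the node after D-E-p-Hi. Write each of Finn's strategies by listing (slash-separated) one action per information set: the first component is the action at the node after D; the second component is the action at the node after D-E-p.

Row for D/T/p/t/Stay (columns C/Lo, C/Hi, E/Lo, E/Hi): (1,0) (1,0) (5,4) (-1,-3).
Every one of Eve's information sets is on the play path for some reply by Finn when Eve follows D/T/p/t/Stay.
Changing the action at any of them therefore changes at least one column, so only D/T/p/t/Stay itself gives this row.

1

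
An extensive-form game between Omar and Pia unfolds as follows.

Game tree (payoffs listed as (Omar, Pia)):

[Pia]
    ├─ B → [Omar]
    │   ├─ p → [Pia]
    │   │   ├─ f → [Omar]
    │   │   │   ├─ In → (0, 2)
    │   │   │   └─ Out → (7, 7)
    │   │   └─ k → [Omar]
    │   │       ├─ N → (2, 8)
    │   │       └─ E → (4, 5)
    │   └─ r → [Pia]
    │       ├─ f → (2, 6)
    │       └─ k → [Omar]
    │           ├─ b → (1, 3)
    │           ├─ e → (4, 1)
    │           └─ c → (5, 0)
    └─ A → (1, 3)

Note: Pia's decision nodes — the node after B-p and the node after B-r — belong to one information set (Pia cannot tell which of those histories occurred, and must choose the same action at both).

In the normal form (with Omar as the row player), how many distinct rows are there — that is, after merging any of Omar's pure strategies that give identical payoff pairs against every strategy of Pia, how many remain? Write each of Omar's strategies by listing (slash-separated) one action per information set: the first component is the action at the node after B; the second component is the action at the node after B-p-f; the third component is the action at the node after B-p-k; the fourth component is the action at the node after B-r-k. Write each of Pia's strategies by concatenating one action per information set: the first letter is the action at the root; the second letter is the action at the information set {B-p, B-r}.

Omar has 24 pure strategies: p/In/N/b, p/In/N/e, p/In/N/c, p/In/E/b, p/In/E/e, p/In/E/c, p/Out/N/b, p/Out/N/e, p/Out/N/c, p/Out/E/b, p/Out/E/e, p/Out/E/c, r/In/N/b, r/In/N/e, r/In/N/c, r/In/E/b, r/In/E/e, r/In/E/c, r/Out/N/b, r/Out/N/e, r/Out/N/c, r/Out/E/b, r/Out/E/e, r/Out/E/c. Columns: Bf, Bk, Af, Ak.
{p/In/N/b, p/In/N/e, p/In/N/c} → row (0,2) (2,8) (1,3) (1,3)
{p/In/E/b, p/In/E/e, p/In/E/c} → row (0,2) (4,5) (1,3) (1,3)
{p/Out/N/b, p/Out/N/e, p/Out/N/c} → row (7,7) (2,8) (1,3) (1,3)
{p/Out/E/b, p/Out/E/e, p/Out/E/c} → row (7,7) (4,5) (1,3) (1,3)
{r/In/N/b, r/In/E/b, r/Out/N/b, r/Out/E/b} → row (2,6) (1,3) (1,3) (1,3)
{r/In/N/e, r/In/E/e, r/Out/N/e, r/Out/E/e} → row (2,6) (4,1) (1,3) (1,3)
{r/In/N/c, r/In/E/c, r/Out/N/c, r/Out/E/c} → row (2,6) (5,0) (1,3) (1,3)
That's 7 distinct rows out of 24 strategies.

7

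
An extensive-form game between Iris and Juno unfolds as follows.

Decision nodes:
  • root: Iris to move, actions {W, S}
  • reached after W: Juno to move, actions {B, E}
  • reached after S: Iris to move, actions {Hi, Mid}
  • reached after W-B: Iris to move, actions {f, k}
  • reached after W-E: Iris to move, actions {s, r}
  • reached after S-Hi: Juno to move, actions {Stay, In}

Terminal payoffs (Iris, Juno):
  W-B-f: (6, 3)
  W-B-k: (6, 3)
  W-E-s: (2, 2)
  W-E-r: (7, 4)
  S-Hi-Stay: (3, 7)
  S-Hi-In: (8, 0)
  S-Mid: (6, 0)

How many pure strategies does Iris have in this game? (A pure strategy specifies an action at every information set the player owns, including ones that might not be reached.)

Iris owns the root with actions {W, S} — two choices.
Iris owns the node after S with actions {Hi, Mid} — two choices.
Iris owns the node after W-B with actions {f, k} — two choices.
Iris owns the node after W-E with actions {s, r} — two choices.
A pure strategy fixes one action at each information set independently, so the count is the product 2 × 2 × 2 × 2 = 16.

16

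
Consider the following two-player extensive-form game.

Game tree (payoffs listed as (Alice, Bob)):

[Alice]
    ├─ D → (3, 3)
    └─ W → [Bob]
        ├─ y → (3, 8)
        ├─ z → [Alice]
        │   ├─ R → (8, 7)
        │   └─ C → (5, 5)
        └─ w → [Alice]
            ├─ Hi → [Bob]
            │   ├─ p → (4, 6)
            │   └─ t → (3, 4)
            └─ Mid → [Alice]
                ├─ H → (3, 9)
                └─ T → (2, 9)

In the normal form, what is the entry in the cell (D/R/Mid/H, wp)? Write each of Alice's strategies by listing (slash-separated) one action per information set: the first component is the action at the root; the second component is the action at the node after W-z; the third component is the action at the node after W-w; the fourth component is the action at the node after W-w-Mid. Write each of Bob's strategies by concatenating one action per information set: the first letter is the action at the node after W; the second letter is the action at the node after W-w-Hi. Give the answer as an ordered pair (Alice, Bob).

(3, 3)

Trace the play path from the root:
  Alice plays D
→ terminal payoff (3, 3).
(Alice's choice at the node after W-z is never reached on this path, so it doesn't affect the outcome.)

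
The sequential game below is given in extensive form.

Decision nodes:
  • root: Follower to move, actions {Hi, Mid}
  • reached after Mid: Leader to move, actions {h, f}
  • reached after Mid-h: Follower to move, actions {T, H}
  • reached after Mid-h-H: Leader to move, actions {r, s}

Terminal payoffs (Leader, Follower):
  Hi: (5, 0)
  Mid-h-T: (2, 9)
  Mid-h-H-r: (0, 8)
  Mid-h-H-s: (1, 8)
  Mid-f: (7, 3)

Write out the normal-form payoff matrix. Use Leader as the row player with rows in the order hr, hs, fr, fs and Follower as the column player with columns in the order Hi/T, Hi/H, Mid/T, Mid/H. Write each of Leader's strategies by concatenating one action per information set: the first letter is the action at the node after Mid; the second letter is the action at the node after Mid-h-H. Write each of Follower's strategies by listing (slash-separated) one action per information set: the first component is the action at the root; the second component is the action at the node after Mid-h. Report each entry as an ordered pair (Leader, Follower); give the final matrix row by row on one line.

Row hr: Hi/T→(5,0), Hi/H→(5,0), Mid/T→(2,9), Mid/H→(0,8)
Row hs: Hi/T→(5,0), Hi/H→(5,0), Mid/T→(2,9), Mid/H→(1,8)
Row fr: Hi/T→(5,0), Hi/H→(5,0), Mid/T→(7,3), Mid/H→(7,3)
Row fs: Hi/T→(5,0), Hi/H→(5,0), Mid/T→(7,3), Mid/H→(7,3)

hr: (5,0) (5,0) (2,9) (0,8) | hs: (5,0) (5,0) (2,9) (1,8) | fr: (5,0) (5,0) (7,3) (7,3) | fs: (5,0) (5,0) (7,3) (7,3)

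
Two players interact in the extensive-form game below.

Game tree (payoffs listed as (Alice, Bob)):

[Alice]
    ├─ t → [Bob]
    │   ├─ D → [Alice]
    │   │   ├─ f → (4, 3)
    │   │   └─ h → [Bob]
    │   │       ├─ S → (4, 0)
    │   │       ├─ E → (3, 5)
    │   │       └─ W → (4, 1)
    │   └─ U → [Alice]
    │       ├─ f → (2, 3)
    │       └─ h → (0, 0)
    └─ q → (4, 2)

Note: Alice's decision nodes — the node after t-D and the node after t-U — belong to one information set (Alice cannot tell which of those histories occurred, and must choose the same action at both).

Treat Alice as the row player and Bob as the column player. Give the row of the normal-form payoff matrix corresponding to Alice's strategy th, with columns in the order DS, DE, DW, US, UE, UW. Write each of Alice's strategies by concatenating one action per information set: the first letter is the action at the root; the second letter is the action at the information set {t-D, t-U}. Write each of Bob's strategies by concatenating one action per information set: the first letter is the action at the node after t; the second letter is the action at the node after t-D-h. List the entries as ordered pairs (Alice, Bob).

vs DS: Alice plays t → Bob plays D at [t] → Alice plays h at [t-D] → Bob plays S at [t-D-h] → (4, 0)
vs DE: Alice plays t → Bob plays D at [t] → Alice plays h at [t-D] → Bob plays E at [t-D-h] → (3, 5)
vs DW: Alice plays t → Bob plays D at [t] → Alice plays h at [t-D] → Bob plays W at [t-D-h] → (4, 1)
vs US: Alice plays t → Bob plays U at [t] → Alice plays h at [t-U] → (0, 0)
vs UE: Alice plays t → Bob plays U at [t] → Alice plays h at [t-U] → (0, 0)
vs UW: Alice plays t → Bob plays U at [t] → Alice plays h at [t-U] → (0, 0)

(4,0) (3,5) (4,1) (0,0) (0,0) (0,0)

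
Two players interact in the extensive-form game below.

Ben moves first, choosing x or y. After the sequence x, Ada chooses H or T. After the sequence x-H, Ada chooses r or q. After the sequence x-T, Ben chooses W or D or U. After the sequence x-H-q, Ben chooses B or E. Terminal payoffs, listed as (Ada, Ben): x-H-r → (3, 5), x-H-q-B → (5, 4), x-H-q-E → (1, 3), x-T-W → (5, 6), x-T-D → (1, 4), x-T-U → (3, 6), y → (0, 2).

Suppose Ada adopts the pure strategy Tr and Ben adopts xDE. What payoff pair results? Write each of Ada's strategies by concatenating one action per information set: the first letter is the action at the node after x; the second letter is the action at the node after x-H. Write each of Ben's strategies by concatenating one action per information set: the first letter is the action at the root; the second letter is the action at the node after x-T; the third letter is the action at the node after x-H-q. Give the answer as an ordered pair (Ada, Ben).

Trace the play path from the root:
  Ben plays x
  Ada plays T at [x]
  Ben plays D at [x-T]
→ terminal payoff (1, 4).
(Ada's choice at the node after x-H is never reached on this path, so it doesn't affect the outcome.)

(1, 4)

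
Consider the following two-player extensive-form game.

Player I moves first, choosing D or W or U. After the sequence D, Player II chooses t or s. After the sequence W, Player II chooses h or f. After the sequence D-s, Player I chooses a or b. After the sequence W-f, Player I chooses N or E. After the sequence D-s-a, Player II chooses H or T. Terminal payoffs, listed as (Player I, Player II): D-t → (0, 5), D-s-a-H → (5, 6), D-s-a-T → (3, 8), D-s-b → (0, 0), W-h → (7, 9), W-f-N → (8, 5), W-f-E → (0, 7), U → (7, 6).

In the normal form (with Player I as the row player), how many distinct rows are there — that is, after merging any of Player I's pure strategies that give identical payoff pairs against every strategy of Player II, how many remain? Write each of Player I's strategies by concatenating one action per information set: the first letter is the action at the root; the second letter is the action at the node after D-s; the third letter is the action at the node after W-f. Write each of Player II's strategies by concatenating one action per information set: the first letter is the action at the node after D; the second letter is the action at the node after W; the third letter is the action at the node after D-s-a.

Player I has 12 pure strategies: DaN, DaE, DbN, DbE, WaN, WaE, WbN, WbE, UaN, UaE, UbN, UbE. Columns: thH, thT, tfH, tfT, shH, shT, sfH, sfT.
{DaN, DaE} → row (0,5) (0,5) (0,5) (0,5) (5,6) (3,8) (5,6) (3,8)
{DbN, DbE} → row (0,5) (0,5) (0,5) (0,5) (0,0) (0,0) (0,0) (0,0)
{WaN, WbN} → row (7,9) (7,9) (8,5) (8,5) (7,9) (7,9) (8,5) (8,5)
{WaE, WbE} → row (7,9) (7,9) (0,7) (0,7) (7,9) (7,9) (0,7) (0,7)
{UaN, UaE, UbN, UbE} → row (7,6) (7,6) (7,6) (7,6) (7,6) (7,6) (7,6) (7,6)
That's 5 distinct rows out of 12 strategies.

5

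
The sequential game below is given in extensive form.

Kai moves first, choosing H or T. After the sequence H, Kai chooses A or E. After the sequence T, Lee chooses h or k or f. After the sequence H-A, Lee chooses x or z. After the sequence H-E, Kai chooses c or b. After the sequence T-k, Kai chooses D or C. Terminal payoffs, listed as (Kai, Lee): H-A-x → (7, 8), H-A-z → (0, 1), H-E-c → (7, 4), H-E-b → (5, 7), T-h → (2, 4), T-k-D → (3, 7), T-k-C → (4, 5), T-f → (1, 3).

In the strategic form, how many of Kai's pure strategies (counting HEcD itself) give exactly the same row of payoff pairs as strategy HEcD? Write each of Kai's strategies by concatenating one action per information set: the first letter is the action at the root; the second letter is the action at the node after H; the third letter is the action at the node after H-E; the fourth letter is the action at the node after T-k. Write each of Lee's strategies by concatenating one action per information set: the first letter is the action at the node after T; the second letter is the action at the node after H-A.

Row for HEcD (columns hx, hz, kx, kz, fx, fz): (7,4) (7,4) (7,4) (7,4) (7,4) (7,4).
Under HEcD, Kai's choice at the node after T-k can never be reached regardless of what Lee does, so varying those choices leaves every outcome unchanged.
Holding the reachable choices fixed and varying the unreachable one freely already gives 2 equivalent strategies.
No other strategy reproduces this row, so those 2 are the full class: HEcD, HEcC.

2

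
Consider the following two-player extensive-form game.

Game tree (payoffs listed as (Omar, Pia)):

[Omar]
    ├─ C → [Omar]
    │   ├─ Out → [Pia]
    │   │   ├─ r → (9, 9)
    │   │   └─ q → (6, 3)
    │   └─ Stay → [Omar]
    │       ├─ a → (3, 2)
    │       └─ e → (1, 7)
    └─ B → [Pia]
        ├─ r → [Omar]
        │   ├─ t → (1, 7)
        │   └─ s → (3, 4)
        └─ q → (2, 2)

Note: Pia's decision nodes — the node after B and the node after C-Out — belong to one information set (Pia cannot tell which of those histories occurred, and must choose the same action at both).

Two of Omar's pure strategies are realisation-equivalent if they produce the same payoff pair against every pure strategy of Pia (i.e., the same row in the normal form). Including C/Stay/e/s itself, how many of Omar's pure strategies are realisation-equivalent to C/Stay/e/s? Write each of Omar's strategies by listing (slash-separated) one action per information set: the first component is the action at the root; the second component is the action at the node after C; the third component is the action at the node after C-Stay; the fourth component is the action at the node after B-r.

Row for C/Stay/e/s (columns r, q): (1,7) (1,7).
Under C/Stay/e/s, Omar's choice at the node after B-r can never be reached regardless of what Pia does, so varying those choices leaves every outcome unchanged.
Holding the reachable choices fixed and varying the unreachable one freely already gives 2 equivalent strategies.
No other strategy reproduces this row, so those 2 are the full class: C/Stay/e/t, C/Stay/e/s.

2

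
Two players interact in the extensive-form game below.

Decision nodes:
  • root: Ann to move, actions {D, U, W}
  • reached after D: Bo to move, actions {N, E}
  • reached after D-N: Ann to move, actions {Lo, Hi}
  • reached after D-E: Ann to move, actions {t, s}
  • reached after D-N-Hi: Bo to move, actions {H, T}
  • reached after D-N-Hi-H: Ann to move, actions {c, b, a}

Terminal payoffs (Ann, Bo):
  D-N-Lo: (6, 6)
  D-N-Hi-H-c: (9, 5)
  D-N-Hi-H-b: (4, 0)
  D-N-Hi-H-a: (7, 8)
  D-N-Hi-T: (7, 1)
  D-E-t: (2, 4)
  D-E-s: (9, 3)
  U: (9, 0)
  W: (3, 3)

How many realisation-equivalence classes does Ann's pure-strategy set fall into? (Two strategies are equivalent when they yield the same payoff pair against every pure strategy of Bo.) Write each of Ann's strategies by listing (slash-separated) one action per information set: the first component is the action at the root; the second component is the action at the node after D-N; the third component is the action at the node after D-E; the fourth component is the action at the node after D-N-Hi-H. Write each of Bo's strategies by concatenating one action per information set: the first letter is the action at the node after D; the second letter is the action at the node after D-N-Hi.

10

Ann has 36 pure strategies: D/Lo/t/c, D/Lo/t/b, D/Lo/t/a, D/Lo/s/c, D/Lo/s/b, D/Lo/s/a, D/Hi/t/c, D/Hi/t/b, D/Hi/t/a, D/Hi/s/c, D/Hi/s/b, D/Hi/s/a, U/Lo/t/c, U/Lo/t/b, U/Lo/t/a, U/Lo/s/c, U/Lo/s/b, U/Lo/s/a, U/Hi/t/c, U/Hi/t/b, U/Hi/t/a, U/Hi/s/c, U/Hi/s/b, U/Hi/s/a, W/Lo/t/c, W/Lo/t/b, W/Lo/t/a, W/Lo/s/c, W/Lo/s/b, W/Lo/s/a, W/Hi/t/c, W/Hi/t/b, W/Hi/t/a, W/Hi/s/c, W/Hi/s/b, W/Hi/s/a. Columns: NH, NT, EH, ET.
{D/Lo/t/c, D/Lo/t/b, D/Lo/t/a} → row (6,6) (6,6) (2,4) (2,4)
{D/Lo/s/c, D/Lo/s/b, D/Lo/s/a} → row (6,6) (6,6) (9,3) (9,3)
{D/Hi/t/c} → row (9,5) (7,1) (2,4) (2,4)
{D/Hi/t/b} → row (4,0) (7,1) (2,4) (2,4)
{D/Hi/t/a} → row (7,8) (7,1) (2,4) (2,4)
{D/Hi/s/c} → row (9,5) (7,1) (9,3) (9,3)
{D/Hi/s/b} → row (4,0) (7,1) (9,3) (9,3)
{D/Hi/s/a} → row (7,8) (7,1) (9,3) (9,3)
{U/Lo/t/c, U/Lo/t/b, U/Lo/t/a, U/Lo/s/c, U/Lo/s/b, U/Lo/s/a, U/Hi/t/c, U/Hi/t/b, U/Hi/t/a, U/Hi/s/c, U/Hi/s/b, U/Hi/s/a} → row (9,0) (9,0) (9,0) (9,0)
{W/Lo/t/c, W/Lo/t/b, W/Lo/t/a, W/Lo/s/c, W/Lo/s/b, W/Lo/s/a, W/Hi/t/c, W/Hi/t/b, W/Hi/t/a, W/Hi/s/c, W/Hi/s/b, W/Hi/s/a} → row (3,3) (3,3) (3,3) (3,3)
That's 10 distinct rows out of 36 strategies.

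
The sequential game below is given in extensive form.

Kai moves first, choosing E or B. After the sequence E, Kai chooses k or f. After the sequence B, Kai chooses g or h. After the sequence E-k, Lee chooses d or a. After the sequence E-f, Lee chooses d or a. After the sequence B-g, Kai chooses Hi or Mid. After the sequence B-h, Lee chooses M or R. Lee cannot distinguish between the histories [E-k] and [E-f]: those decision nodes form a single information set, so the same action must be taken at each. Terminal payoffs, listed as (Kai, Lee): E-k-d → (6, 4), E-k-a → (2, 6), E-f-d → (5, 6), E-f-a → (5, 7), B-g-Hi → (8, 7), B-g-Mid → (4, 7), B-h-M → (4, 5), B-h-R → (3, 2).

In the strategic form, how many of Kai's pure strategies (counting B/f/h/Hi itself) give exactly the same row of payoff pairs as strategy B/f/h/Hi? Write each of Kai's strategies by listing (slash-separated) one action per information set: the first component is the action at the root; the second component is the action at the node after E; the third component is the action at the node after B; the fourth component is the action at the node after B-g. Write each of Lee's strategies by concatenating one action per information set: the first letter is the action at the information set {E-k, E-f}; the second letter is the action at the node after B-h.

4

Row for B/f/h/Hi (columns dM, dR, aM, aR): (4,5) (3,2) (4,5) (3,2).
Under B/f/h/Hi, Kai's choice at the node after E and at the node after B-g can never be reached regardless of what Lee does, so varying those choices leaves every outcome unchanged.
Holding the reachable choices fixed and varying the unreachable ones freely already gives 2 × 2 = 4 equivalent strategies.
No other strategy reproduces this row, so those 4 are the full class: B/k/h/Hi, B/k/h/Mid, B/f/h/Hi, B/f/h/Mid.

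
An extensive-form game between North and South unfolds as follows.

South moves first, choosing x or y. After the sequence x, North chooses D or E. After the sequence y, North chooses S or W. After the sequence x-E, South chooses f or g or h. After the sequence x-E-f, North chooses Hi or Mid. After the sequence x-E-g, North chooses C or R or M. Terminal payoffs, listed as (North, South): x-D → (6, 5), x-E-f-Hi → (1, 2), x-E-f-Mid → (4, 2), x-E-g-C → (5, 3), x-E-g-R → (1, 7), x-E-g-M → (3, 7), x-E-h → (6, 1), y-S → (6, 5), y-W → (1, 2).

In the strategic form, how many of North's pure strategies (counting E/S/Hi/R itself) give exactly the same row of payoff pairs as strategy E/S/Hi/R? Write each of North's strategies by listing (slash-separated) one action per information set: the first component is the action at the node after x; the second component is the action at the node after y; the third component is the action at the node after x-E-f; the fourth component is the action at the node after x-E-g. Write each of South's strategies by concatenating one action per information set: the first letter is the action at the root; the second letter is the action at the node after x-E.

Row for E/S/Hi/R (columns xf, xg, xh, yf, yg, yh): (1,2) (1,7) (6,1) (6,5) (6,5) (6,5).
Every one of North's information sets is on the play path for some reply by South when North follows E/S/Hi/R.
Changing the action at any of them therefore changes at least one column, so only E/S/Hi/R itself gives this row.

1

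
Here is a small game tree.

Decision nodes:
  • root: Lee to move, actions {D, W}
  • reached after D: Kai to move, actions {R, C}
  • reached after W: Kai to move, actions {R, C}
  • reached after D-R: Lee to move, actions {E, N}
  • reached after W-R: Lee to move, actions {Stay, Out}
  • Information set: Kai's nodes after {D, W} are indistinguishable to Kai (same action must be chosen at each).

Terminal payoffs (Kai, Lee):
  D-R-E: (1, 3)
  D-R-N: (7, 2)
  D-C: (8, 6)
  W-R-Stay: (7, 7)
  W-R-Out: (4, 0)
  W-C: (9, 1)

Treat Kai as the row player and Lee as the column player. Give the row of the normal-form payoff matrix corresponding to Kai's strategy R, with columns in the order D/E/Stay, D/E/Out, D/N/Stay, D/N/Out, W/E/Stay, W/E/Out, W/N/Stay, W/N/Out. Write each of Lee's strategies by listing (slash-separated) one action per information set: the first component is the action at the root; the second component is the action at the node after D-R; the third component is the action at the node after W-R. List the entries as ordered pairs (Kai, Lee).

(1,3) (1,3) (7,2) (7,2) (7,7) (4,0) (7,7) (4,0)

vs D/E/Stay: Lee plays D → Kai plays R at [D] → Lee plays E at [D-R] → (1, 3)
vs D/E/Out: Lee plays D → Kai plays R at [D] → Lee plays E at [D-R] → (1, 3)
vs D/N/Stay: Lee plays D → Kai plays R at [D] → Lee plays N at [D-R] → (7, 2)
vs D/N/Out: Lee plays D → Kai plays R at [D] → Lee plays N at [D-R] → (7, 2)
vs W/E/Stay: Lee plays W → Kai plays R at [W] → Lee plays Stay at [W-R] → (7, 7)
vs W/E/Out: Lee plays W → Kai plays R at [W] → Lee plays Out at [W-R] → (4, 0)
vs W/N/Stay: Lee plays W → Kai plays R at [W] → Lee plays Stay at [W-R] → (7, 7)
vs W/N/Out: Lee plays W → Kai plays R at [W] → Lee plays Out at [W-R] → (4, 0)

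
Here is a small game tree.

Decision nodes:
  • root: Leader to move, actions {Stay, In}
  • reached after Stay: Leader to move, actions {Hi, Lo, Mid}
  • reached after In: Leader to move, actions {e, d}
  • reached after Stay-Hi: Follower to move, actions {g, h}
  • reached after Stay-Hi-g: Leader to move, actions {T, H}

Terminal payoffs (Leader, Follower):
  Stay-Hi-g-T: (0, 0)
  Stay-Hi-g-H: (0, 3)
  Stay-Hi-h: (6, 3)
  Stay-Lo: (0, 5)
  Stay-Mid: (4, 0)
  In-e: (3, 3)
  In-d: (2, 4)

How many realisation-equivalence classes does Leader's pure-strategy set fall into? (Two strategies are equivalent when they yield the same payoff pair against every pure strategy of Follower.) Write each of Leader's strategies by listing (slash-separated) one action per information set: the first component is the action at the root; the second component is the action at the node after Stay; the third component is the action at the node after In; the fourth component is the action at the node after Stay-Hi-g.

Leader has 24 pure strategies: Stay/Hi/e/T, Stay/Hi/e/H, Stay/Hi/d/T, Stay/Hi/d/H, Stay/Lo/e/T, Stay/Lo/e/H, Stay/Lo/d/T, Stay/Lo/d/H, Stay/Mid/e/T, Stay/Mid/e/H, Stay/Mid/d/T, Stay/Mid/d/H, In/Hi/e/T, In/Hi/e/H, In/Hi/d/T, In/Hi/d/H, In/Lo/e/T, In/Lo/e/H, In/Lo/d/T, In/Lo/d/H, In/Mid/e/T, In/Mid/e/H, In/Mid/d/T, In/Mid/d/H. Columns: g, h.
{Stay/Hi/e/T, Stay/Hi/d/T} → row (0,0) (6,3)
{Stay/Hi/e/H, Stay/Hi/d/H} → row (0,3) (6,3)
{Stay/Lo/e/T, Stay/Lo/e/H, Stay/Lo/d/T, Stay/Lo/d/H} → row (0,5) (0,5)
{Stay/Mid/e/T, Stay/Mid/e/H, Stay/Mid/d/T, Stay/Mid/d/H} → row (4,0) (4,0)
{In/Hi/e/T, In/Hi/e/H, In/Lo/e/T, In/Lo/e/H, In/Mid/e/T, In/Mid/e/H} → row (3,3) (3,3)
{In/Hi/d/T, In/Hi/d/H, In/Lo/d/T, In/Lo/d/H, In/Mid/d/T, In/Mid/d/H} → row (2,4) (2,4)
That's 6 distinct rows out of 24 strategies.

6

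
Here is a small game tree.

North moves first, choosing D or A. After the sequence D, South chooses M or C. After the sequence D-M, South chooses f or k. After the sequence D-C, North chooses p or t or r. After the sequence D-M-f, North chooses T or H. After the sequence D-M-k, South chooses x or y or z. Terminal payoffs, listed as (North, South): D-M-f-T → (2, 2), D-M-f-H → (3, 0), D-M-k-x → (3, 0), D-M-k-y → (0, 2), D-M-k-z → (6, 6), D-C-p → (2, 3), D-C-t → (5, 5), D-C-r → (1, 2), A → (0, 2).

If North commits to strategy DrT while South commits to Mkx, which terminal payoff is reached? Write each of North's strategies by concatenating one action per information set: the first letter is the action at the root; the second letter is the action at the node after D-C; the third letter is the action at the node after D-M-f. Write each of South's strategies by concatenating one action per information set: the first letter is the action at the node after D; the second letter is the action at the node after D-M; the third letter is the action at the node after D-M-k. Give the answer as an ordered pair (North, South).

Trace the play path from the root:
  North plays D
  South plays M at [D]
  South plays k at [D-M]
  South plays x at [D-M-k]
→ terminal payoff (3, 0).
(North's choice at the node after D-C is never reached on this path, so it doesn't affect the outcome.)

(3, 0)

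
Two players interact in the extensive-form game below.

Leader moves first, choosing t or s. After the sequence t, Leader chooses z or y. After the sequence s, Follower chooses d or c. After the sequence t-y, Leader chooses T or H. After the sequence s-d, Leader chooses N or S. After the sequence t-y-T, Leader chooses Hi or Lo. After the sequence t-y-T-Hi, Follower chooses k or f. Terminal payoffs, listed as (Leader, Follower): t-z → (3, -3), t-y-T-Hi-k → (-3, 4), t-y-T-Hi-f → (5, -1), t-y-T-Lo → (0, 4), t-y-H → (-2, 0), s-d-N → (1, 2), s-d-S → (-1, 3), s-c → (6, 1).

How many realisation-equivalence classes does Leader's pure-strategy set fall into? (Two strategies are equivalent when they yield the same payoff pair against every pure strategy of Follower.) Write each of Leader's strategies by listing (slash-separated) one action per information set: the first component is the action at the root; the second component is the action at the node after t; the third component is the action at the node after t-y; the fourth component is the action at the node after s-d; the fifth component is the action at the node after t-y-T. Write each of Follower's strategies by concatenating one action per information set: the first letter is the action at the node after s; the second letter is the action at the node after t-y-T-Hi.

6

Leader has 32 pure strategies: t/z/T/N/Hi, t/z/T/N/Lo, t/z/T/S/Hi, t/z/T/S/Lo, t/z/H/N/Hi, t/z/H/N/Lo, t/z/H/S/Hi, t/z/H/S/Lo, t/y/T/N/Hi, t/y/T/N/Lo, t/y/T/S/Hi, t/y/T/S/Lo, t/y/H/N/Hi, t/y/H/N/Lo, t/y/H/S/Hi, t/y/H/S/Lo, s/z/T/N/Hi, s/z/T/N/Lo, s/z/T/S/Hi, s/z/T/S/Lo, s/z/H/N/Hi, s/z/H/N/Lo, s/z/H/S/Hi, s/z/H/S/Lo, s/y/T/N/Hi, s/y/T/N/Lo, s/y/T/S/Hi, s/y/T/S/Lo, s/y/H/N/Hi, s/y/H/N/Lo, s/y/H/S/Hi, s/y/H/S/Lo. Columns: dk, df, ck, cf.
{t/z/T/N/Hi, t/z/T/N/Lo, t/z/T/S/Hi, t/z/T/S/Lo, t/z/H/N/Hi, t/z/H/N/Lo, t/z/H/S/Hi, t/z/H/S/Lo} → row (3,-3) (3,-3) (3,-3) (3,-3)
{t/y/T/N/Hi, t/y/T/S/Hi} → row (-3,4) (5,-1) (-3,4) (5,-1)
{t/y/T/N/Lo, t/y/T/S/Lo} → row (0,4) (0,4) (0,4) (0,4)
{t/y/H/N/Hi, t/y/H/N/Lo, t/y/H/S/Hi, t/y/H/S/Lo} → row (-2,0) (-2,0) (-2,0) (-2,0)
{s/z/T/N/Hi, s/z/T/N/Lo, s/z/H/N/Hi, s/z/H/N/Lo, s/y/T/N/Hi, s/y/T/N/Lo, s/y/H/N/Hi, s/y/H/N/Lo} → row (1,2) (1,2) (6,1) (6,1)
{s/z/T/S/Hi, s/z/T/S/Lo, s/z/H/S/Hi, s/z/H/S/Lo, s/y/T/S/Hi, s/y/T/S/Lo, s/y/H/S/Hi, s/y/H/S/Lo} → row (-1,3) (-1,3) (6,1) (6,1)
That's 6 distinct rows out of 32 strategies.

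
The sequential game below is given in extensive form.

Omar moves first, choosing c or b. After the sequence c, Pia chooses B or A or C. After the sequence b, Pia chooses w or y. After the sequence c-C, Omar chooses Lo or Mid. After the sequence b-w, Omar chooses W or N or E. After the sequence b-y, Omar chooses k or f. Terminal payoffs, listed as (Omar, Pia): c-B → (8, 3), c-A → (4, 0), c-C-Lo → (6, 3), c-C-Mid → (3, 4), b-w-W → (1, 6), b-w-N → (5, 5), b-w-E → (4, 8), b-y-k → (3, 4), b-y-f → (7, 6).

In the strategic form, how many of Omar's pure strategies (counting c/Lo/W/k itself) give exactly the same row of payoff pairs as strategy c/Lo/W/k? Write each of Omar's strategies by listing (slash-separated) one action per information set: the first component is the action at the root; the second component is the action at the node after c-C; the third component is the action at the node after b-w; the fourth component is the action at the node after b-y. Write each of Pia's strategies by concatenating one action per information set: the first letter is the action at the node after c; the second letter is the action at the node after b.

6

Row for c/Lo/W/k (columns Bw, By, Aw, Ay, Cw, Cy): (8,3) (8,3) (4,0) (4,0) (6,3) (6,3).
Under c/Lo/W/k, Omar's choice at the node after b-w and at the node after b-y can never be reached regardless of what Pia does, so varying those choices leaves every outcome unchanged.
Holding the reachable choices fixed and varying the unreachable ones freely already gives 3 × 2 = 6 equivalent strategies.
No other strategy reproduces this row, so those 6 are the full class: c/Lo/W/k, c/Lo/W/f, c/Lo/N/k, c/Lo/N/f, c/Lo/E/k, c/Lo/E/f.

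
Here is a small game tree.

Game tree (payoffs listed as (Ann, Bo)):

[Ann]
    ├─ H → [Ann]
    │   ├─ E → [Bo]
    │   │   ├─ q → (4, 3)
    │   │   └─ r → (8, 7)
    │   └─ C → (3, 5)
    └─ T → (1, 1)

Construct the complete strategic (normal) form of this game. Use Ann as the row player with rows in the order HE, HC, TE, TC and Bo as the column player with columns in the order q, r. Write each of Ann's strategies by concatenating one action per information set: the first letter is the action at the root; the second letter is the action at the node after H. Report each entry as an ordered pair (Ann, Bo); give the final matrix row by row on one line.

            q        r
  HE    (4,3)    (8,7)
  HC    (3,5)    (3,5)
  TE    (1,1)    (1,1)
  TC    (1,1)    (1,1)

HE: (4,3) (8,7) | HC: (3,5) (3,5) | TE: (1,1) (1,1) | TC: (1,1) (1,1)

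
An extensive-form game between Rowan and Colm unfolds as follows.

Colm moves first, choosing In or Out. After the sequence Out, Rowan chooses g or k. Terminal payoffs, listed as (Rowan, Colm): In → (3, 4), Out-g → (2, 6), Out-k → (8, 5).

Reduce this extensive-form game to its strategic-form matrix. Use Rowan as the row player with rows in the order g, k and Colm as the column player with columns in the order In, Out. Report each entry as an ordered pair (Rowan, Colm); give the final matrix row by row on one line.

           In      Out
   g    (3,4)    (2,6)
   k    (3,4)    (8,5)

g: (3,4) (2,6) | k: (3,4) (8,5)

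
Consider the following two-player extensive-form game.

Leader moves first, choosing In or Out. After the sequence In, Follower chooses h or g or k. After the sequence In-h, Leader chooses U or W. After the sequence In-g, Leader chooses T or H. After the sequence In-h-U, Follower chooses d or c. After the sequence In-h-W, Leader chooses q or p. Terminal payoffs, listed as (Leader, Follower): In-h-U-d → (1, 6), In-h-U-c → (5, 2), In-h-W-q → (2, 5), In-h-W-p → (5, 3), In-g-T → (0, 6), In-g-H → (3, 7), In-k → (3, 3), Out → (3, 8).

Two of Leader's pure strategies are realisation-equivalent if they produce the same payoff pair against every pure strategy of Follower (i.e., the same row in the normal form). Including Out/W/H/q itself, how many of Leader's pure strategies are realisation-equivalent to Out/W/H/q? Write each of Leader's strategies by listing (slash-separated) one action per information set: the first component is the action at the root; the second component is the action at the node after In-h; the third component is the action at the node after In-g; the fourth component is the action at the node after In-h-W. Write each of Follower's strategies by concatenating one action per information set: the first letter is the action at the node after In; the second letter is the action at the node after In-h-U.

8

Row for Out/W/H/q (columns hd, hc, gd, gc, kd, kc): (3,8) (3,8) (3,8) (3,8) (3,8) (3,8).
Under Out/W/H/q, Leader's choice at the node after In-h and at the node after In-g and at the node after In-h-W can never be reached regardless of what Follower does, so varying those choices leaves every outcome unchanged.
Holding the reachable choices fixed and varying the unreachable ones freely already gives 2 × 2 × 2 = 8 equivalent strategies.
No other strategy reproduces this row, so those 8 are the full class: Out/U/T/q, Out/U/T/p, Out/U/H/q, Out/U/H/p, Out/W/T/q, Out/W/T/p, Out/W/H/q, Out/W/H/p.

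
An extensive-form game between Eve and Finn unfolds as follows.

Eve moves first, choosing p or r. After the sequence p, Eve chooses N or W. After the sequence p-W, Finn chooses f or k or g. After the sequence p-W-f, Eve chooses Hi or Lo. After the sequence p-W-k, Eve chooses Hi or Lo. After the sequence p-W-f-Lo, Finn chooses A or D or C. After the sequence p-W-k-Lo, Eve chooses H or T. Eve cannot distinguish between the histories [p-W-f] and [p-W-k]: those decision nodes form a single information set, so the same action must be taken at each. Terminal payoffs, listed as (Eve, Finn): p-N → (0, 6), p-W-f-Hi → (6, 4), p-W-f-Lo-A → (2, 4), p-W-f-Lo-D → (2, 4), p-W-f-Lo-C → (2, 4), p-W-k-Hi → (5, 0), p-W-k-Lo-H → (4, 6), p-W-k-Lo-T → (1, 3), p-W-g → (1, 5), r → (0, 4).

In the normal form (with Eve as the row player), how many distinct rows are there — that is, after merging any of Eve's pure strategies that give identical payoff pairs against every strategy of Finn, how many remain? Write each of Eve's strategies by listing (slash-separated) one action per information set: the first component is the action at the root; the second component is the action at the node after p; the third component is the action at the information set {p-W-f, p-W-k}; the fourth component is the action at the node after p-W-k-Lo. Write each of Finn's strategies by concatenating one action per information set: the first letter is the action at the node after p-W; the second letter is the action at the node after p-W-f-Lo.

5

Eve has 16 pure strategies: p/N/Hi/H, p/N/Hi/T, p/N/Lo/H, p/N/Lo/T, p/W/Hi/H, p/W/Hi/T, p/W/Lo/H, p/W/Lo/T, r/N/Hi/H, r/N/Hi/T, r/N/Lo/H, r/N/Lo/T, r/W/Hi/H, r/W/Hi/T, r/W/Lo/H, r/W/Lo/T. Columns: fA, fD, fC, kA, kD, kC, gA, gD, gC.
{p/N/Hi/H, p/N/Hi/T, p/N/Lo/H, p/N/Lo/T} → row (0,6) (0,6) (0,6) (0,6) (0,6) (0,6) (0,6) (0,6) (0,6)
{p/W/Hi/H, p/W/Hi/T} → row (6,4) (6,4) (6,4) (5,0) (5,0) (5,0) (1,5) (1,5) (1,5)
{p/W/Lo/H} → row (2,4) (2,4) (2,4) (4,6) (4,6) (4,6) (1,5) (1,5) (1,5)
{p/W/Lo/T} → row (2,4) (2,4) (2,4) (1,3) (1,3) (1,3) (1,5) (1,5) (1,5)
{r/N/Hi/H, r/N/Hi/T, r/N/Lo/H, r/N/Lo/T, r/W/Hi/H, r/W/Hi/T, r/W/Lo/H, r/W/Lo/T} → row (0,4) (0,4) (0,4) (0,4) (0,4) (0,4) (0,4) (0,4) (0,4)
That's 5 distinct rows out of 16 strategies.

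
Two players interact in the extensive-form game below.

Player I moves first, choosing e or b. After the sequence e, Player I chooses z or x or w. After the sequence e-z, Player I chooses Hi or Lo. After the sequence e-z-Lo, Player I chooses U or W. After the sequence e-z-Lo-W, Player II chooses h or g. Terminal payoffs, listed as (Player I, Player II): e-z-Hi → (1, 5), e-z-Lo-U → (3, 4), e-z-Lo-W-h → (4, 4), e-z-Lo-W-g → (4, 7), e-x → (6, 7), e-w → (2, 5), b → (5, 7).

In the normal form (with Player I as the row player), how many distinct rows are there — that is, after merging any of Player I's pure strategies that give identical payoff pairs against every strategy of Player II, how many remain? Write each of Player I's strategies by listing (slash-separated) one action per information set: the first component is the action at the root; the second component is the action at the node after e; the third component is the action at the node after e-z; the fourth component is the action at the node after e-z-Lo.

Player I has 24 pure strategies: e/z/Hi/U, e/z/Hi/W, e/z/Lo/U, e/z/Lo/W, e/x/Hi/U, e/x/Hi/W, e/x/Lo/U, e/x/Lo/W, e/w/Hi/U, e/w/Hi/W, e/w/Lo/U, e/w/Lo/W, b/z/Hi/U, b/z/Hi/W, b/z/Lo/U, b/z/Lo/W, b/x/Hi/U, b/x/Hi/W, b/x/Lo/U, b/x/Lo/W, b/w/Hi/U, b/w/Hi/W, b/w/Lo/U, b/w/Lo/W. Columns: h, g.
{e/z/Hi/U, e/z/Hi/W} → row (1,5) (1,5)
{e/z/Lo/U} → row (3,4) (3,4)
{e/z/Lo/W} → row (4,4) (4,7)
{e/x/Hi/U, e/x/Hi/W, e/x/Lo/U, e/x/Lo/W} → row (6,7) (6,7)
{e/w/Hi/U, e/w/Hi/W, e/w/Lo/U, e/w/Lo/W} → row (2,5) (2,5)
{b/z/Hi/U, b/z/Hi/W, b/z/Lo/U, b/z/Lo/W, b/x/Hi/U, b/x/Hi/W, b/x/Lo/U, b/x/Lo/W, b/w/Hi/U, b/w/Hi/W, b/w/Lo/U, b/w/Lo/W} → row (5,7) (5,7)
That's 6 distinct rows out of 24 strategies.

6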